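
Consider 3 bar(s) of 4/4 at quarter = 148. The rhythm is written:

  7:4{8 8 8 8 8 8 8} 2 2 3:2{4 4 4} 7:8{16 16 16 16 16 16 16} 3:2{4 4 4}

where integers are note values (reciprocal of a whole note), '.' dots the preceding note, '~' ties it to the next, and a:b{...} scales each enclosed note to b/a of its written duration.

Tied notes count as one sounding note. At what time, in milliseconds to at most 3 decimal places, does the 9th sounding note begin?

note 9 onset = 4b = 1621.622ms

1. 0.0ms @ 0 + 115.83ms (2/7)
2. 115.83ms @ 2/7 + 115.83ms (2/7)
3. 231.66ms @ 4/7 + 115.83ms (2/7)
4. 347.49ms @ 6/7 + 115.83ms (2/7)
5. 463.32ms @ 8/7 + 115.83ms (2/7)
6. 579.151ms @ 10/7 + 115.83ms (2/7)
7. 694.981ms @ 12/7 + 115.83ms (2/7)
8. 810.811ms @ 2 + 810.811ms (2)
9. 1621.622ms @ 4 + 810.811ms (2)
10. 2432.432ms @ 6 + 270.27ms (2/3)
11. 2702.703ms @ 20/3 + 270.27ms (2/3)
12. 2972.973ms @ 22/3 + 270.27ms (2/3)
13. 3243.243ms @ 8 + 115.83ms (2/7)
14. 3359.073ms @ 58/7 + 115.83ms (2/7)
15. 3474.903ms @ 60/7 + 115.83ms (2/7)
16. 3590.734ms @ 62/7 + 115.83ms (2/7)
17. 3706.564ms @ 64/7 + 115.83ms (2/7)
18. 3822.394ms @ 66/7 + 115.83ms (2/7)
19. 3938.224ms @ 68/7 + 115.83ms (2/7)
20. 4054.054ms @ 10 + 270.27ms (2/3)
21. 4324.324ms @ 32/3 + 270.27ms (2/3)
22. 4594.595ms @ 34/3 + 270.27ms (2/3)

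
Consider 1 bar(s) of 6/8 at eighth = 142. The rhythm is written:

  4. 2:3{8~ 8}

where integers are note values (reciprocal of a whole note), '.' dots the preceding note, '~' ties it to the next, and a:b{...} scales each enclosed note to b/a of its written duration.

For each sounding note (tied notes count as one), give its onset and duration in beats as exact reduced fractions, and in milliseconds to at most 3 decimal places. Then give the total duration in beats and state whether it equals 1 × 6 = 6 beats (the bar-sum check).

1) 0.0ms=0b +1267.606ms=3b
2) 1267.606ms=3b +1267.606ms=3b
Σ=6b of 6 (142bpm 6/8) — PASS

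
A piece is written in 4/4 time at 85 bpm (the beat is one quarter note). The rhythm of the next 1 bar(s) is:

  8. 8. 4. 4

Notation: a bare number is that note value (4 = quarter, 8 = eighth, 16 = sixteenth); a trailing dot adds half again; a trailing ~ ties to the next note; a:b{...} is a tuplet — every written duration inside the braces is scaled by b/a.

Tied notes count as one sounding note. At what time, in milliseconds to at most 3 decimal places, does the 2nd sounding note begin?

1. 0.0ms @ 0 + 529.412ms (3/4)
2. 529.412ms @ 3/4 + 529.412ms (3/4)
3. 1058.824ms @ 3/2 + 1058.824ms (3/2)
4. 2117.647ms @ 3 + 705.882ms (1)

note 2 onset = 3/4b = 529.412ms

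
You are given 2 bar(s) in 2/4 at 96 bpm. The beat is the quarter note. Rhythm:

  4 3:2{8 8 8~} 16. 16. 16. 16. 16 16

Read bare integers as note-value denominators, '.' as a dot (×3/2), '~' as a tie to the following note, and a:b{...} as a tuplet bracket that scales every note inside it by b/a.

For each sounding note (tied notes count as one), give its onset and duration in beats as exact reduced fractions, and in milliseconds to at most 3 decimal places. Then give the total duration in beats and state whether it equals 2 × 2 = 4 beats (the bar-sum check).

1) 0.0ms=0b +625.0ms=1b
2) 625.0ms=1b +208.333ms=1/3b
3) 833.333ms=4/3b +208.333ms=1/3b
4) 1041.667ms=5/3b +442.708ms=17/24b
5) 1484.375ms=19/8b +234.375ms=3/8b
6) 1718.75ms=11/4b +234.375ms=3/8b
7) 1953.125ms=25/8b +234.375ms=3/8b
8) 2187.5ms=7/2b +156.25ms=1/4b
9) 2343.75ms=15/4b +156.25ms=1/4b
Σ=4b of 4 (96bpm 2/4) — PASS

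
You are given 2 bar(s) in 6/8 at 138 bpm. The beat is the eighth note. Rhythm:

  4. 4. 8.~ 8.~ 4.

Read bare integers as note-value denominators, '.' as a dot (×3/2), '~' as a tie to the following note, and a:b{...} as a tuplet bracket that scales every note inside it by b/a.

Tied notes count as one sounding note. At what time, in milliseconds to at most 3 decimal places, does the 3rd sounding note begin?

note 3 onset = 6b = 2608.696ms

1. 0.0ms @ 0 + 1304.348ms (3)
2. 1304.348ms @ 3 + 1304.348ms (3)
3. 2608.696ms @ 6 + 2608.696ms (6)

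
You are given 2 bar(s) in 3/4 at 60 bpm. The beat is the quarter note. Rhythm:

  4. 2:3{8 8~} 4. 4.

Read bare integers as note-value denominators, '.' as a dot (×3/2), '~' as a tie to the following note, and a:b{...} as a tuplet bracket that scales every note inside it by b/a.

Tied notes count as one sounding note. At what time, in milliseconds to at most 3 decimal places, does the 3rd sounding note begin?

1. 0.0ms @ 0 + 1500.0ms (3/2)
2. 1500.0ms @ 3/2 + 750.0ms (3/4)
3. 2250.0ms @ 9/4 + 2250.0ms (9/4)
4. 4500.0ms @ 9/2 + 1500.0ms (3/2)

note 3 onset = 9/4b = 2250.0ms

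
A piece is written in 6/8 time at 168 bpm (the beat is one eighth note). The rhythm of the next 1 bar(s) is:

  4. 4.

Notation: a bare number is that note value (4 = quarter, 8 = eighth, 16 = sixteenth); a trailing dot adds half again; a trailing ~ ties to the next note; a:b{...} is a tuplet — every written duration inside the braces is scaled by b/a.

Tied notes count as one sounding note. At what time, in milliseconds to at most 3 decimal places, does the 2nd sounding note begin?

1. 0.0ms @ 0 + 1071.429ms (3)
2. 1071.429ms @ 3 + 1071.429ms (3)

note 2 onset = 3b = 1071.429ms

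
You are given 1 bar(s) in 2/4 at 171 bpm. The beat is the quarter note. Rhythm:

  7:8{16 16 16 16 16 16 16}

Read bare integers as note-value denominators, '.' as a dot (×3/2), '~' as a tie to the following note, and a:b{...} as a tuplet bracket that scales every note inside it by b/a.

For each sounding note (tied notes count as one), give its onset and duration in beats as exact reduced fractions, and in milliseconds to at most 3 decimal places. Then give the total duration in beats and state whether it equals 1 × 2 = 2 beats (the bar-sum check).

1) 0.0ms=0b +100.251ms=2/7b
2) 100.251ms=2/7b +100.251ms=2/7b
3) 200.501ms=4/7b +100.251ms=2/7b
4) 300.752ms=6/7b +100.251ms=2/7b
5) 401.003ms=8/7b +100.251ms=2/7b
6) 501.253ms=10/7b +100.251ms=2/7b
7) 601.504ms=12/7b +100.251ms=2/7b
Σ=2b of 2 (171bpm 2/4) — PASS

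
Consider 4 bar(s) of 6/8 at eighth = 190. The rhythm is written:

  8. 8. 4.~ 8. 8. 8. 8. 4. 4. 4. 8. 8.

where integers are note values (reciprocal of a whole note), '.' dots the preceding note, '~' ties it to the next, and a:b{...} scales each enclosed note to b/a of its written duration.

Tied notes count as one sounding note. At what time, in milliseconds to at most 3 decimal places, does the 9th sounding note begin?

note 9 onset = 18b = 5684.211ms

1. 0.0ms @ 0 + 473.684ms (3/2)
2. 473.684ms @ 3/2 + 473.684ms (3/2)
3. 947.368ms @ 3 + 1421.053ms (9/2)
4. 2368.421ms @ 15/2 + 473.684ms (3/2)
5. 2842.105ms @ 9 + 473.684ms (3/2)
6. 3315.789ms @ 21/2 + 473.684ms (3/2)
7. 3789.474ms @ 12 + 947.368ms (3)
8. 4736.842ms @ 15 + 947.368ms (3)
9. 5684.211ms @ 18 + 947.368ms (3)
10. 6631.579ms @ 21 + 473.684ms (3/2)
11. 7105.263ms @ 45/2 + 473.684ms (3/2)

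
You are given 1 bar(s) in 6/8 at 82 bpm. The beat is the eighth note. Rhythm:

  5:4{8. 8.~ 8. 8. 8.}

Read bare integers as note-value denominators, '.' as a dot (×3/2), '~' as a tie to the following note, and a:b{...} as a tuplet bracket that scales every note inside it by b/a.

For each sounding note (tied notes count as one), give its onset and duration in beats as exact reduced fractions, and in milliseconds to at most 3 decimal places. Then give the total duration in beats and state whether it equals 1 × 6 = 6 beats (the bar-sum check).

1) 0.0ms=0b +878.049ms=6/5b
2) 878.049ms=6/5b +1756.098ms=12/5b
3) 2634.146ms=18/5b +878.049ms=6/5b
4) 3512.195ms=24/5b +878.049ms=6/5b
Σ=6b of 6 (82bpm 6/8) — PASS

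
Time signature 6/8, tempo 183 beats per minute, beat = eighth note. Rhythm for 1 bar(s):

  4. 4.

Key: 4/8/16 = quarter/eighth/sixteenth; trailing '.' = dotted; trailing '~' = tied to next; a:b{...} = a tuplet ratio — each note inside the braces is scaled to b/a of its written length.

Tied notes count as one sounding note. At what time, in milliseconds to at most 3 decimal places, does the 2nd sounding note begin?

note 2 onset = 3b = 983.607ms

1. 0.0ms @ 0 + 983.607ms (3)
2. 983.607ms @ 3 + 983.607ms (3)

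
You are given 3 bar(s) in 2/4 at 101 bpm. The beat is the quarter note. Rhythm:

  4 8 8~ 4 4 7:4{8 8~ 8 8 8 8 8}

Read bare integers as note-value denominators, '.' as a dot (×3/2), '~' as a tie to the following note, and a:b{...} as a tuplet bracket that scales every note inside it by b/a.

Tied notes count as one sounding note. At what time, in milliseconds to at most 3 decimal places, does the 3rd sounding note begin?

1. 0.0ms @ 0 + 594.059ms (1)
2. 594.059ms @ 1 + 297.03ms (1/2)
3. 891.089ms @ 3/2 + 891.089ms (3/2)
4. 1782.178ms @ 3 + 594.059ms (1)
5. 2376.238ms @ 4 + 169.731ms (2/7)
6. 2545.969ms @ 30/7 + 339.463ms (4/7)
7. 2885.431ms @ 34/7 + 169.731ms (2/7)
8. 3055.163ms @ 36/7 + 169.731ms (2/7)
9. 3224.894ms @ 38/7 + 169.731ms (2/7)
10. 3394.625ms @ 40/7 + 169.731ms (2/7)

note 3 onset = 3/2b = 891.089ms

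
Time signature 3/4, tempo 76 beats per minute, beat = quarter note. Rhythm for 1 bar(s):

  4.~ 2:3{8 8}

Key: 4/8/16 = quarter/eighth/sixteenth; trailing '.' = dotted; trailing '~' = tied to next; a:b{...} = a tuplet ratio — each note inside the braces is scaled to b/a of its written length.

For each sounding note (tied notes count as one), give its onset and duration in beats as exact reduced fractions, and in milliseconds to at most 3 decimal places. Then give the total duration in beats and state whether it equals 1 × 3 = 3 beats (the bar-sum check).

1) 0.0ms=0b +1776.316ms=9/4b
2) 1776.316ms=9/4b +592.105ms=3/4b
Σ=3b of 3 (76bpm 3/4) — PASS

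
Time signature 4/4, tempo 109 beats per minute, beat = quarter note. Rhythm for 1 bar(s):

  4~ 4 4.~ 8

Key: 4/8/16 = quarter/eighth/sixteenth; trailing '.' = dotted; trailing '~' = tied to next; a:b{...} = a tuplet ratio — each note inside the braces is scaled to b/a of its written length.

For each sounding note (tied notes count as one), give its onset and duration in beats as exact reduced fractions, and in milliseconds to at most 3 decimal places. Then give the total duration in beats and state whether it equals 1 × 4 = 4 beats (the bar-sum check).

1) 0.0ms=0b +1100.917ms=2b
2) 1100.917ms=2b +1100.917ms=2b
Σ=4b of 4 (109bpm 4/4) — PASS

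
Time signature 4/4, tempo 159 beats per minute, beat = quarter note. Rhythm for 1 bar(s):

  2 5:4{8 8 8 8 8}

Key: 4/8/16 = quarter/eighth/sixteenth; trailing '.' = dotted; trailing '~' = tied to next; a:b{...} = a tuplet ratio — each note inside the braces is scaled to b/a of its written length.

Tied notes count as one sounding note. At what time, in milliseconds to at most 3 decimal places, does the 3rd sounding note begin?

note 3 onset = 12/5b = 905.66ms

1. 0.0ms @ 0 + 754.717ms (2)
2. 754.717ms @ 2 + 150.943ms (2/5)
3. 905.66ms @ 12/5 + 150.943ms (2/5)
4. 1056.604ms @ 14/5 + 150.943ms (2/5)
5. 1207.547ms @ 16/5 + 150.943ms (2/5)
6. 1358.491ms @ 18/5 + 150.943ms (2/5)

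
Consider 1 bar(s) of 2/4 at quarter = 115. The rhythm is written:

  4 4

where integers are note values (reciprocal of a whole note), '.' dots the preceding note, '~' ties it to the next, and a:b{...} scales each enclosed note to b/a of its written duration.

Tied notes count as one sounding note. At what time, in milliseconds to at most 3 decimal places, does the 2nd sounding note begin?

1. 0.0ms @ 0 + 521.739ms (1)
2. 521.739ms @ 1 + 521.739ms (1)

note 2 onset = 1b = 521.739ms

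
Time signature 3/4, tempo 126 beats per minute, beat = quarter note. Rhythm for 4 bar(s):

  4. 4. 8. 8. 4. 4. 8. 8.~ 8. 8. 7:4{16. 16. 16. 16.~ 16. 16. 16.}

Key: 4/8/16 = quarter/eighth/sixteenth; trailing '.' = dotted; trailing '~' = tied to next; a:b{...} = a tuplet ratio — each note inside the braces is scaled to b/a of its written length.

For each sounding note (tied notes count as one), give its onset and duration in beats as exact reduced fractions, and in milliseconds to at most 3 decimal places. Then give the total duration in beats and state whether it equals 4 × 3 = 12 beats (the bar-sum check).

1) 0.0ms=0b +714.286ms=3/2b
2) 714.286ms=3/2b +714.286ms=3/2b
3) 1428.571ms=3b +357.143ms=3/4b
4) 1785.714ms=15/4b +357.143ms=3/4b
5) 2142.857ms=9/2b +714.286ms=3/2b
6) 2857.143ms=6b +714.286ms=3/2b
7) 3571.429ms=15/2b +357.143ms=3/4b
8) 3928.571ms=33/4b +714.286ms=3/2b
9) 4642.857ms=39/4b +357.143ms=3/4b
10) 5000.0ms=21/2b +102.041ms=3/14b
11) 5102.041ms=75/7b +102.041ms=3/14b
12) 5204.082ms=153/14b +102.041ms=3/14b
13) 5306.122ms=78/7b +204.082ms=3/7b
14) 5510.204ms=81/7b +102.041ms=3/14b
15) 5612.245ms=165/14b +102.041ms=3/14b
Σ=12b of 12 (126bpm 3/4) — PASS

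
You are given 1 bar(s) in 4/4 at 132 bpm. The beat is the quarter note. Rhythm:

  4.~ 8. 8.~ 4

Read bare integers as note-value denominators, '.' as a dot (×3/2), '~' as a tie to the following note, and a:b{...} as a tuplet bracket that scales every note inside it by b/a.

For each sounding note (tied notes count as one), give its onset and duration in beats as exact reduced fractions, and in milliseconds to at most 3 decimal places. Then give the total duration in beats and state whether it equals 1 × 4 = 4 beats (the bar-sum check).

1) 0.0ms=0b +1022.727ms=9/4b
2) 1022.727ms=9/4b +795.455ms=7/4b
Σ=4b of 4 (132bpm 4/4) — PASS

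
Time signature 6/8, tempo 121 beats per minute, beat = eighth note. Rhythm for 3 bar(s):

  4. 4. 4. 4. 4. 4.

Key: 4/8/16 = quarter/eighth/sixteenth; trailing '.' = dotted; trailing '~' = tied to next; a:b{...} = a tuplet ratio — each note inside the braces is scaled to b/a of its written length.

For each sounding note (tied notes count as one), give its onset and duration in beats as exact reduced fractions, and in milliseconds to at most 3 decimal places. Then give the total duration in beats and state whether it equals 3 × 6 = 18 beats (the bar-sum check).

1) 0.0ms=0b +1487.603ms=3b
2) 1487.603ms=3b +1487.603ms=3b
3) 2975.207ms=6b +1487.603ms=3b
4) 4462.81ms=9b +1487.603ms=3b
5) 5950.413ms=12b +1487.603ms=3b
6) 7438.017ms=15b +1487.603ms=3b
Σ=18b of 18 (121bpm 6/8) — PASS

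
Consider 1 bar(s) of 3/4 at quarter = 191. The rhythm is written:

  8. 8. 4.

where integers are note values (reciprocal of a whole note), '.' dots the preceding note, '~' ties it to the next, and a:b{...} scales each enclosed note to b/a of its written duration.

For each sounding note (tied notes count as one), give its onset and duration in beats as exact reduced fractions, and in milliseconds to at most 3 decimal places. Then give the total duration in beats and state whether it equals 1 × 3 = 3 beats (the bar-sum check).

1) 0.0ms=0b +235.602ms=3/4b
2) 235.602ms=3/4b +235.602ms=3/4b
3) 471.204ms=3/2b +471.204ms=3/2b
Σ=3b of 3 (191bpm 3/4) — PASS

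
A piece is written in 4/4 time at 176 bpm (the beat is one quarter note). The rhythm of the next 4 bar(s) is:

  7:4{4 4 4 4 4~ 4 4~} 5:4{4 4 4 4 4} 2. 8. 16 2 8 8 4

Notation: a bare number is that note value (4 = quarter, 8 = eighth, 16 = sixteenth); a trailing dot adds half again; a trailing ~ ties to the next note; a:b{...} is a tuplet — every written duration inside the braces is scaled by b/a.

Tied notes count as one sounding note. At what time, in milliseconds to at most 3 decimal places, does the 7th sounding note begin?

note 7 onset = 24/5b = 1636.364ms

1. 0.0ms @ 0 + 194.805ms (4/7)
2. 194.805ms @ 4/7 + 194.805ms (4/7)
3. 389.61ms @ 8/7 + 194.805ms (4/7)
4. 584.416ms @ 12/7 + 194.805ms (4/7)
5. 779.221ms @ 16/7 + 389.61ms (8/7)
6. 1168.831ms @ 24/7 + 467.532ms (48/35)
7. 1636.364ms @ 24/5 + 272.727ms (4/5)
8. 1909.091ms @ 28/5 + 272.727ms (4/5)
9. 2181.818ms @ 32/5 + 272.727ms (4/5)
10. 2454.545ms @ 36/5 + 272.727ms (4/5)
11. 2727.273ms @ 8 + 1022.727ms (3)
12. 3750.0ms @ 11 + 255.682ms (3/4)
13. 4005.682ms @ 47/4 + 85.227ms (1/4)
14. 4090.909ms @ 12 + 681.818ms (2)
15. 4772.727ms @ 14 + 170.455ms (1/2)
16. 4943.182ms @ 29/2 + 170.455ms (1/2)
17. 5113.636ms @ 15 + 340.909ms (1)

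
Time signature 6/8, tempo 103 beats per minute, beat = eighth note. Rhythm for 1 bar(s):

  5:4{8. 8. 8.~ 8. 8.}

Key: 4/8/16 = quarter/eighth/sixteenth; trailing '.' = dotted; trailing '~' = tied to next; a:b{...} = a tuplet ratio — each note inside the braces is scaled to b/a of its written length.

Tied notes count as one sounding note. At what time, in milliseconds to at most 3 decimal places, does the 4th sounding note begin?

1. 0.0ms @ 0 + 699.029ms (6/5)
2. 699.029ms @ 6/5 + 699.029ms (6/5)
3. 1398.058ms @ 12/5 + 1398.058ms (12/5)
4. 2796.117ms @ 24/5 + 699.029ms (6/5)

note 4 onset = 24/5b = 2796.117ms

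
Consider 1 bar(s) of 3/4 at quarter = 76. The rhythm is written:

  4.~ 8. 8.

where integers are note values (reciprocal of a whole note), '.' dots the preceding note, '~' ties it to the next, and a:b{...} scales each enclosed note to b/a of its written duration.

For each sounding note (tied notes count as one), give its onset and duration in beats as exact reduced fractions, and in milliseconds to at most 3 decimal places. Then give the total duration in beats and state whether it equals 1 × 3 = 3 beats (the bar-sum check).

1) 0.0ms=0b +1776.316ms=9/4b
2) 1776.316ms=9/4b +592.105ms=3/4b
Σ=3b of 3 (76bpm 3/4) — PASS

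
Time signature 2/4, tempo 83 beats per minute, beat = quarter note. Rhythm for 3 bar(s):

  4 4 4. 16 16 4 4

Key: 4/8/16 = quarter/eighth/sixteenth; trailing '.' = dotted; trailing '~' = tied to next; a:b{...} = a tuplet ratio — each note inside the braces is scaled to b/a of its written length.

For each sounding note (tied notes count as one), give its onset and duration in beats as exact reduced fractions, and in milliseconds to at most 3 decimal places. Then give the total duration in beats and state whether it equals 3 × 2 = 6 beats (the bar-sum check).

1) 0.0ms=0b +722.892ms=1b
2) 722.892ms=1b +722.892ms=1b
3) 1445.783ms=2b +1084.337ms=3/2b
4) 2530.12ms=7/2b +180.723ms=1/4b
5) 2710.843ms=15/4b +180.723ms=1/4b
6) 2891.566ms=4b +722.892ms=1b
7) 3614.458ms=5b +722.892ms=1b
Σ=6b of 6 (83bpm 2/4) — PASS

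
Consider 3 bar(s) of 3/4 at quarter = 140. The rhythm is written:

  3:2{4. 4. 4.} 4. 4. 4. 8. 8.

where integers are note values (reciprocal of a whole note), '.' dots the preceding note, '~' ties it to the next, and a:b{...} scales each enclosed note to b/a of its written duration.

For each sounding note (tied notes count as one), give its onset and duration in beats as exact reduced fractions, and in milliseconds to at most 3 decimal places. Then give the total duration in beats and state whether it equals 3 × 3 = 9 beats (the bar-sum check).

1) 0.0ms=0b +428.571ms=1b
2) 428.571ms=1b +428.571ms=1b
3) 857.143ms=2b +428.571ms=1b
4) 1285.714ms=3b +642.857ms=3/2b
5) 1928.571ms=9/2b +642.857ms=3/2b
6) 2571.429ms=6b +642.857ms=3/2b
7) 3214.286ms=15/2b +321.429ms=3/4b
8) 3535.714ms=33/4b +321.429ms=3/4b
Σ=9b of 9 (140bpm 3/4) — PASS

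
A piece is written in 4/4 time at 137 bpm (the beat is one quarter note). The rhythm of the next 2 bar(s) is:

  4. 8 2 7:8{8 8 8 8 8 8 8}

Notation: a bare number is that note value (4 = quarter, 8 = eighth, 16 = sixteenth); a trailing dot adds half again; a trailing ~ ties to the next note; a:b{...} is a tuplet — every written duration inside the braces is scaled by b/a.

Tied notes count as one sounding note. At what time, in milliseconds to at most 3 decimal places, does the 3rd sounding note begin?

1. 0.0ms @ 0 + 656.934ms (3/2)
2. 656.934ms @ 3/2 + 218.978ms (1/2)
3. 875.912ms @ 2 + 875.912ms (2)
4. 1751.825ms @ 4 + 250.261ms (4/7)
5. 2002.086ms @ 32/7 + 250.261ms (4/7)
6. 2252.346ms @ 36/7 + 250.261ms (4/7)
7. 2502.607ms @ 40/7 + 250.261ms (4/7)
8. 2752.868ms @ 44/7 + 250.261ms (4/7)
9. 3003.128ms @ 48/7 + 250.261ms (4/7)
10. 3253.389ms @ 52/7 + 250.261ms (4/7)

note 3 onset = 2b = 875.912ms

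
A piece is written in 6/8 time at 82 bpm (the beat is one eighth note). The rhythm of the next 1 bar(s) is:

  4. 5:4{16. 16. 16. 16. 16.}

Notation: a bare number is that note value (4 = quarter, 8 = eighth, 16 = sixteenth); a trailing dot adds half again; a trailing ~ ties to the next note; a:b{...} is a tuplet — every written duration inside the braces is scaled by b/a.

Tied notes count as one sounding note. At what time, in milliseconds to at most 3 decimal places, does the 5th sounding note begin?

1. 0.0ms @ 0 + 2195.122ms (3)
2. 2195.122ms @ 3 + 439.024ms (3/5)
3. 2634.146ms @ 18/5 + 439.024ms (3/5)
4. 3073.171ms @ 21/5 + 439.024ms (3/5)
5. 3512.195ms @ 24/5 + 439.024ms (3/5)
6. 3951.22ms @ 27/5 + 439.024ms (3/5)

note 5 onset = 24/5b = 3512.195ms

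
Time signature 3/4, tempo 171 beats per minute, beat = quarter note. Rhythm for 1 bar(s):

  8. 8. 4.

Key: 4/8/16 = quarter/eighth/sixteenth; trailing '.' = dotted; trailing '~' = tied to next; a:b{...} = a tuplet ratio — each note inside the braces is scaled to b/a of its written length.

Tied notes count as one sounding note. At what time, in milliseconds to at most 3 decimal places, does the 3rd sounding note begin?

note 3 onset = 3/2b = 526.316ms

1. 0.0ms @ 0 + 263.158ms (3/4)
2. 263.158ms @ 3/4 + 263.158ms (3/4)
3. 526.316ms @ 3/2 + 526.316ms (3/2)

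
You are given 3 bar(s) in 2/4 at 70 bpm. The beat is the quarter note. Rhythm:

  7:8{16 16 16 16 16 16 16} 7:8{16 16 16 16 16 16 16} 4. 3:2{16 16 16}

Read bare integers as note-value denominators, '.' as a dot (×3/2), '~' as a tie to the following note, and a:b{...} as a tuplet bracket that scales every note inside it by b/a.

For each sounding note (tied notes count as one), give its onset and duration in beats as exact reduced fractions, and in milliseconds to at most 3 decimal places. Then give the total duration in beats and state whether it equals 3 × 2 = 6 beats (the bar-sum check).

1) 0.0ms=0b +244.898ms=2/7b
2) 244.898ms=2/7b +244.898ms=2/7b
3) 489.796ms=4/7b +244.898ms=2/7b
4) 734.694ms=6/7b +244.898ms=2/7b
5) 979.592ms=8/7b +244.898ms=2/7b
6) 1224.49ms=10/7b +244.898ms=2/7b
7) 1469.388ms=12/7b +244.898ms=2/7b
8) 1714.286ms=2b +244.898ms=2/7b
9) 1959.184ms=16/7b +244.898ms=2/7b
10) 2204.082ms=18/7b +244.898ms=2/7b
11) 2448.98ms=20/7b +244.898ms=2/7b
12) 2693.878ms=22/7b +244.898ms=2/7b
13) 2938.776ms=24/7b +244.898ms=2/7b
14) 3183.673ms=26/7b +244.898ms=2/7b
15) 3428.571ms=4b +1285.714ms=3/2b
16) 4714.286ms=11/2b +142.857ms=1/6b
17) 4857.143ms=17/3b +142.857ms=1/6b
18) 5000.0ms=35/6b +142.857ms=1/6b
Σ=6b of 6 (70bpm 2/4) — PASS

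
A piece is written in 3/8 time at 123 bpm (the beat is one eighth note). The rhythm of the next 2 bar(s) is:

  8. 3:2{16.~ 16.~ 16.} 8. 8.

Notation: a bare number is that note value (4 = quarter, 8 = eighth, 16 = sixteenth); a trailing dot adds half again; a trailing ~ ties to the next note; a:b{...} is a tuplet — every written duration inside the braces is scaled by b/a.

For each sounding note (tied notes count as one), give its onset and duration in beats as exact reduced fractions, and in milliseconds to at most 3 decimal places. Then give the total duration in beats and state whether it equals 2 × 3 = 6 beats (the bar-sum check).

1) 0.0ms=0b +731.707ms=3/2b
2) 731.707ms=3/2b +731.707ms=3/2b
3) 1463.415ms=3b +731.707ms=3/2b
4) 2195.122ms=9/2b +731.707ms=3/2b
Σ=6b of 6 (123bpm 3/8) — PASS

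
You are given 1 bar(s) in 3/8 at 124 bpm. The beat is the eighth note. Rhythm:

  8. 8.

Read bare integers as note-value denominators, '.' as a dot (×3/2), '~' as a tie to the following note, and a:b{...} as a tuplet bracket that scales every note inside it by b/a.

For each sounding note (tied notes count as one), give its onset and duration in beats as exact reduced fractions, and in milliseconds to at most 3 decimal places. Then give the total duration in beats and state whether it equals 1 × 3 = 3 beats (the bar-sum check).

1) 0.0ms=0b +725.806ms=3/2b
2) 725.806ms=3/2b +725.806ms=3/2b
Σ=3b of 3 (124bpm 3/8) — PASS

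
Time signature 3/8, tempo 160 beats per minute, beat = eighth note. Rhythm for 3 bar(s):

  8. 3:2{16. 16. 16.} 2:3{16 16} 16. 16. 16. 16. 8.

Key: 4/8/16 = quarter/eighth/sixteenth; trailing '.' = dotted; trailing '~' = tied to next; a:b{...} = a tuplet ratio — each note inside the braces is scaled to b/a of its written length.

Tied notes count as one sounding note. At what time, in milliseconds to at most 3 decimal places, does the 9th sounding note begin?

note 9 onset = 6b = 2250.0ms

1. 0.0ms @ 0 + 562.5ms (3/2)
2. 562.5ms @ 3/2 + 187.5ms (1/2)
3. 750.0ms @ 2 + 187.5ms (1/2)
4. 937.5ms @ 5/2 + 187.5ms (1/2)
5. 1125.0ms @ 3 + 281.25ms (3/4)
6. 1406.25ms @ 15/4 + 281.25ms (3/4)
7. 1687.5ms @ 9/2 + 281.25ms (3/4)
8. 1968.75ms @ 21/4 + 281.25ms (3/4)
9. 2250.0ms @ 6 + 281.25ms (3/4)
10. 2531.25ms @ 27/4 + 281.25ms (3/4)
11. 2812.5ms @ 15/2 + 562.5ms (3/2)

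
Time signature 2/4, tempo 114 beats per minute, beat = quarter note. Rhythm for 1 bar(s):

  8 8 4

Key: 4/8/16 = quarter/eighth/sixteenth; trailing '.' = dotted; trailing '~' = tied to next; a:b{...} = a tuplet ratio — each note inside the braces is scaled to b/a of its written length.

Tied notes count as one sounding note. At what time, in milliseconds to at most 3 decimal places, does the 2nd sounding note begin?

note 2 onset = 1/2b = 263.158ms

1. 0.0ms @ 0 + 263.158ms (1/2)
2. 263.158ms @ 1/2 + 263.158ms (1/2)
3. 526.316ms @ 1 + 526.316ms (1)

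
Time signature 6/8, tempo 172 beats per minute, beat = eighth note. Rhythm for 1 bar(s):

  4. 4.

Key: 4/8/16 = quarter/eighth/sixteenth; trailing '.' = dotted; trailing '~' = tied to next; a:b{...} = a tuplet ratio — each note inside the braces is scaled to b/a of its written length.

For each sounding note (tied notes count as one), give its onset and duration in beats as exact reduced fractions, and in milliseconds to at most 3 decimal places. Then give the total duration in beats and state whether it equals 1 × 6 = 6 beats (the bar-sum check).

1) 0.0ms=0b +1046.512ms=3b
2) 1046.512ms=3b +1046.512ms=3b
Σ=6b of 6 (172bpm 6/8) — PASS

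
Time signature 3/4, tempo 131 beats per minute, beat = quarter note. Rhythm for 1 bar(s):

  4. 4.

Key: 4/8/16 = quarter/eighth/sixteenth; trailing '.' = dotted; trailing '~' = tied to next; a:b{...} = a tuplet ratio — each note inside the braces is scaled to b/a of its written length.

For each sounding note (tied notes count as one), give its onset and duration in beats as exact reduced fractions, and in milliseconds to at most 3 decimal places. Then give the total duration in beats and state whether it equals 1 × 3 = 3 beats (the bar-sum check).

1) 0.0ms=0b +687.023ms=3/2b
2) 687.023ms=3/2b +687.023ms=3/2b
Σ=3b of 3 (131bpm 3/4) — PASS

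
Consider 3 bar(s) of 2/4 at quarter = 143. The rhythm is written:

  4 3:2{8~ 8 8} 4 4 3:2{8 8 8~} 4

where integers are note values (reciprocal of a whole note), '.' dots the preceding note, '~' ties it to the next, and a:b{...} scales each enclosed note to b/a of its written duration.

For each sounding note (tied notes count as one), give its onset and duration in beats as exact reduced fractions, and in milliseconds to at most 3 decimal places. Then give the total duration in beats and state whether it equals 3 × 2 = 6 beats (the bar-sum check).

1) 0.0ms=0b +419.58ms=1b
2) 419.58ms=1b +279.72ms=2/3b
3) 699.301ms=5/3b +139.86ms=1/3b
4) 839.161ms=2b +419.58ms=1b
5) 1258.741ms=3b +419.58ms=1b
6) 1678.322ms=4b +139.86ms=1/3b
7) 1818.182ms=13/3b +139.86ms=1/3b
8) 1958.042ms=14/3b +559.441ms=4/3b
Σ=6b of 6 (143bpm 2/4) — PASS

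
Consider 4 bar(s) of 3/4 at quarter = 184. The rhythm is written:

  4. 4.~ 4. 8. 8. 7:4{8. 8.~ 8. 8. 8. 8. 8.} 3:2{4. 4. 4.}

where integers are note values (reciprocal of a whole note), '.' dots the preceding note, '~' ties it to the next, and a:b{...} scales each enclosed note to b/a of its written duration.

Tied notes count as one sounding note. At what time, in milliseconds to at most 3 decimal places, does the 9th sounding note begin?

note 9 onset = 57/7b = 2655.28ms

1. 0.0ms @ 0 + 489.13ms (3/2)
2. 489.13ms @ 3/2 + 978.261ms (3)
3. 1467.391ms @ 9/2 + 244.565ms (3/4)
4. 1711.957ms @ 21/4 + 244.565ms (3/4)
5. 1956.522ms @ 6 + 139.752ms (3/7)
6. 2096.273ms @ 45/7 + 279.503ms (6/7)
7. 2375.776ms @ 51/7 + 139.752ms (3/7)
8. 2515.528ms @ 54/7 + 139.752ms (3/7)
9. 2655.28ms @ 57/7 + 139.752ms (3/7)
10. 2795.031ms @ 60/7 + 139.752ms (3/7)
11. 2934.783ms @ 9 + 326.087ms (1)
12. 3260.87ms @ 10 + 326.087ms (1)
13. 3586.957ms @ 11 + 326.087ms (1)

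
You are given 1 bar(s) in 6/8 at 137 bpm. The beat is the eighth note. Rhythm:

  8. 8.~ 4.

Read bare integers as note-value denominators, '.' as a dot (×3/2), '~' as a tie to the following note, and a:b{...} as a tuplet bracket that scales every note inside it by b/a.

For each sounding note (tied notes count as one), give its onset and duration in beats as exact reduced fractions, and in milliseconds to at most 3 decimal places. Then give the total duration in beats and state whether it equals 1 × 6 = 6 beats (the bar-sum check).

1) 0.0ms=0b +656.934ms=3/2b
2) 656.934ms=3/2b +1970.803ms=9/2b
Σ=6b of 6 (137bpm 6/8) — PASS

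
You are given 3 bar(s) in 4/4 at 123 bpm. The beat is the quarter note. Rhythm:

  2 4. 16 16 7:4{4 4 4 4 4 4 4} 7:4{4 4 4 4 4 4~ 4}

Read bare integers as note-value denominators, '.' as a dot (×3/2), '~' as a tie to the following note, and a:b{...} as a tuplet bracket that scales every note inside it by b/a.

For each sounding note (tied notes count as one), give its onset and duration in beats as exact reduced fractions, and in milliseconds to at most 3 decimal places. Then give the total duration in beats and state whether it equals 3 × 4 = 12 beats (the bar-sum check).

1) 0.0ms=0b +975.61ms=2b
2) 975.61ms=2b +731.707ms=3/2b
3) 1707.317ms=7/2b +121.951ms=1/4b
4) 1829.268ms=15/4b +121.951ms=1/4b
5) 1951.22ms=4b +278.746ms=4/7b
6) 2229.965ms=32/7b +278.746ms=4/7b
7) 2508.711ms=36/7b +278.746ms=4/7b
8) 2787.456ms=40/7b +278.746ms=4/7b
9) 3066.202ms=44/7b +278.746ms=4/7b
10) 3344.948ms=48/7b +278.746ms=4/7b
11) 3623.693ms=52/7b +278.746ms=4/7b
12) 3902.439ms=8b +278.746ms=4/7b
13) 4181.185ms=60/7b +278.746ms=4/7b
14) 4459.93ms=64/7b +278.746ms=4/7b
15) 4738.676ms=68/7b +278.746ms=4/7b
16) 5017.422ms=72/7b +278.746ms=4/7b
17) 5296.167ms=76/7b +557.491ms=8/7b
Σ=12b of 12 (123bpm 4/4) — PASS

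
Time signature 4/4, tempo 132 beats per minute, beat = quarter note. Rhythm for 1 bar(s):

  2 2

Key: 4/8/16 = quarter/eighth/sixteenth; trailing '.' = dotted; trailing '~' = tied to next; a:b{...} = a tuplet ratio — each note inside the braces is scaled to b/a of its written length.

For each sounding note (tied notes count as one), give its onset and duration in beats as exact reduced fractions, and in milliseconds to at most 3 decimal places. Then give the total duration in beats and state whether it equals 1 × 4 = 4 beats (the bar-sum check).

1) 0.0ms=0b +909.091ms=2b
2) 909.091ms=2b +909.091ms=2b
Σ=4b of 4 (132bpm 4/4) — PASS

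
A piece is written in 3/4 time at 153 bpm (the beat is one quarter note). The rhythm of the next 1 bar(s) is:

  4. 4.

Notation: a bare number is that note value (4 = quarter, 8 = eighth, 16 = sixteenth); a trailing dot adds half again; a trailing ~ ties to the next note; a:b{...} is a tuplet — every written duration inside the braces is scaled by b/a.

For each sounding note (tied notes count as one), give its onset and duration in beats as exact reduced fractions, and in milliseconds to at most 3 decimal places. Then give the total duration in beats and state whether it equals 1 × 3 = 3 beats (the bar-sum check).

1) 0.0ms=0b +588.235ms=3/2b
2) 588.235ms=3/2b +588.235ms=3/2b
Σ=3b of 3 (153bpm 3/4) — PASS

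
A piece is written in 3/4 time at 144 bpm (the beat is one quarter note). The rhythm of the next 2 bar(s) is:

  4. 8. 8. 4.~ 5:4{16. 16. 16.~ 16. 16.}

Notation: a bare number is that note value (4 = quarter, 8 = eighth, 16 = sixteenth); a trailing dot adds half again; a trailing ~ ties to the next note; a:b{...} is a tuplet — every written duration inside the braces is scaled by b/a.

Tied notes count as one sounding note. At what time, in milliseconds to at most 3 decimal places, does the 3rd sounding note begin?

1. 0.0ms @ 0 + 625.0ms (3/2)
2. 625.0ms @ 3/2 + 312.5ms (3/4)
3. 937.5ms @ 9/4 + 312.5ms (3/4)
4. 1250.0ms @ 3 + 750.0ms (9/5)
5. 2000.0ms @ 24/5 + 125.0ms (3/10)
6. 2125.0ms @ 51/10 + 250.0ms (3/5)
7. 2375.0ms @ 57/10 + 125.0ms (3/10)

note 3 onset = 9/4b = 937.5ms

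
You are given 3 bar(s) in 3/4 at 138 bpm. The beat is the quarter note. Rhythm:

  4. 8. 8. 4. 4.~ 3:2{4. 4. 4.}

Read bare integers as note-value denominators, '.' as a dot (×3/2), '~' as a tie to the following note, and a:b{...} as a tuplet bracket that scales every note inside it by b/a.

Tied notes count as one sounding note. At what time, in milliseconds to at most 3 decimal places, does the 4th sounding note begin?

1. 0.0ms @ 0 + 652.174ms (3/2)
2. 652.174ms @ 3/2 + 326.087ms (3/4)
3. 978.261ms @ 9/4 + 326.087ms (3/4)
4. 1304.348ms @ 3 + 652.174ms (3/2)
5. 1956.522ms @ 9/2 + 1086.957ms (5/2)
6. 3043.478ms @ 7 + 434.783ms (1)
7. 3478.261ms @ 8 + 434.783ms (1)

note 4 onset = 3b = 1304.348ms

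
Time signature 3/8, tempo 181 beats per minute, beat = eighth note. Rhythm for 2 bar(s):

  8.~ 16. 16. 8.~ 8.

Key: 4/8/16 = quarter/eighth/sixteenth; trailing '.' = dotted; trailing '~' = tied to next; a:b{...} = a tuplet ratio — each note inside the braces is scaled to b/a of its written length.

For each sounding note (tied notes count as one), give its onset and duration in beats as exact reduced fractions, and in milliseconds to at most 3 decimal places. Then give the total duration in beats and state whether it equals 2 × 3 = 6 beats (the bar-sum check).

1) 0.0ms=0b +745.856ms=9/4b
2) 745.856ms=9/4b +248.619ms=3/4b
3) 994.475ms=3b +994.475ms=3b
Σ=6b of 6 (181bpm 3/8) — PASS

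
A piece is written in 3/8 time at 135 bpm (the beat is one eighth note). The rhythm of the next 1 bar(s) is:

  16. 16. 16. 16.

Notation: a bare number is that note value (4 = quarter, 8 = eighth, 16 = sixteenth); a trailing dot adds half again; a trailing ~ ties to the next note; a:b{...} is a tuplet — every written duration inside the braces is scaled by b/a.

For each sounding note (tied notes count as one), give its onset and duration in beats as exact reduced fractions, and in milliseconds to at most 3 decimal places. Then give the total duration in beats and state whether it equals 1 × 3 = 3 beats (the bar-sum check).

1) 0.0ms=0b +333.333ms=3/4b
2) 333.333ms=3/4b +333.333ms=3/4b
3) 666.667ms=3/2b +333.333ms=3/4b
4) 1000.0ms=9/4b +333.333ms=3/4b
Σ=3b of 3 (135bpm 3/8) — PASS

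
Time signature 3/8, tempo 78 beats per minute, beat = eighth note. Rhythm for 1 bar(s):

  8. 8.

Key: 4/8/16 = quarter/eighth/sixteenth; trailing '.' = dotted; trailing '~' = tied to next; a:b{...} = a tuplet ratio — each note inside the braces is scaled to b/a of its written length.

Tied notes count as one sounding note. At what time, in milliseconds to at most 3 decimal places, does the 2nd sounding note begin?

1. 0.0ms @ 0 + 1153.846ms (3/2)
2. 1153.846ms @ 3/2 + 1153.846ms (3/2)

note 2 onset = 3/2b = 1153.846ms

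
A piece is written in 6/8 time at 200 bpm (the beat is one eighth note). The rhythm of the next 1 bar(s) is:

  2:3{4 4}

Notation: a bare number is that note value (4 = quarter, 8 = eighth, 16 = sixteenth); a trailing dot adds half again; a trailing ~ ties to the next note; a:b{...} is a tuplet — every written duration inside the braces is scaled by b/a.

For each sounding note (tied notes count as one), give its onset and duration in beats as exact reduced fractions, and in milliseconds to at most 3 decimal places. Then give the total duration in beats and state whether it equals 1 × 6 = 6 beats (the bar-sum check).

1) 0.0ms=0b +900.0ms=3b
2) 900.0ms=3b +900.0ms=3b
Σ=6b of 6 (200bpm 6/8) — PASS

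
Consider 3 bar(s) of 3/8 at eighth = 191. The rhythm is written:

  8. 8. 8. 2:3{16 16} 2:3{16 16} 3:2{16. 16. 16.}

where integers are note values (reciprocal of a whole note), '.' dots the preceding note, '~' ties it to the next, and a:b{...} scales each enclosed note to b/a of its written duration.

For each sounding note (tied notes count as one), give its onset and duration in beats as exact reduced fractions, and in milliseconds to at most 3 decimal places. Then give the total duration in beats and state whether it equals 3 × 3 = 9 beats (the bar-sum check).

1) 0.0ms=0b +471.204ms=3/2b
2) 471.204ms=3/2b +471.204ms=3/2b
3) 942.408ms=3b +471.204ms=3/2b
4) 1413.613ms=9/2b +235.602ms=3/4b
5) 1649.215ms=21/4b +235.602ms=3/4b
6) 1884.817ms=6b +235.602ms=3/4b
7) 2120.419ms=27/4b +235.602ms=3/4b
8) 2356.021ms=15/2b +157.068ms=1/2b
9) 2513.089ms=8b +157.068ms=1/2b
10) 2670.157ms=17/2b +157.068ms=1/2b
Σ=9b of 9 (191bpm 3/8) — PASS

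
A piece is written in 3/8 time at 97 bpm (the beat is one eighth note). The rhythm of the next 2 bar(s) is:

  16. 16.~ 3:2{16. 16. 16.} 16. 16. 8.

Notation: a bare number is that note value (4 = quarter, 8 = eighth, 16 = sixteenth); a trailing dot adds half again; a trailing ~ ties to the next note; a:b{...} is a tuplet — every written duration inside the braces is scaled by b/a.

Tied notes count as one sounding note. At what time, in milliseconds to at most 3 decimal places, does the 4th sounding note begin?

note 4 onset = 5/2b = 1546.392ms

1. 0.0ms @ 0 + 463.918ms (3/4)
2. 463.918ms @ 3/4 + 773.196ms (5/4)
3. 1237.113ms @ 2 + 309.278ms (1/2)
4. 1546.392ms @ 5/2 + 309.278ms (1/2)
5. 1855.67ms @ 3 + 463.918ms (3/4)
6. 2319.588ms @ 15/4 + 463.918ms (3/4)
7. 2783.505ms @ 9/2 + 927.835ms (3/2)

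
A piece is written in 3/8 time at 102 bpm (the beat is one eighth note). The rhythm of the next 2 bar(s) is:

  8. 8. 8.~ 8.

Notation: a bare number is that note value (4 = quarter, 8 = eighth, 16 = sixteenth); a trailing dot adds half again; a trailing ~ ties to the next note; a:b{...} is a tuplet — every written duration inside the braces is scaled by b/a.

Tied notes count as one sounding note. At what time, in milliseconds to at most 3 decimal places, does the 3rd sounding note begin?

note 3 onset = 3b = 1764.706ms

1. 0.0ms @ 0 + 882.353ms (3/2)
2. 882.353ms @ 3/2 + 882.353ms (3/2)
3. 1764.706ms @ 3 + 1764.706ms (3)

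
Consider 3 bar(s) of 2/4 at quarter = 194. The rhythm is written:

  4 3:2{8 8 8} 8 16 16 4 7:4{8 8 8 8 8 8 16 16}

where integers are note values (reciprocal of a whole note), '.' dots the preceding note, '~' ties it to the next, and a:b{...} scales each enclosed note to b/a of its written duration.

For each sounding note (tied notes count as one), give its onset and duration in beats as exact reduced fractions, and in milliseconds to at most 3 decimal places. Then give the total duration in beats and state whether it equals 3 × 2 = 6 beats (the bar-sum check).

1) 0.0ms=0b +309.278ms=1b
2) 309.278ms=1b +103.093ms=1/3b
3) 412.371ms=4/3b +103.093ms=1/3b
4) 515.464ms=5/3b +103.093ms=1/3b
5) 618.557ms=2b +154.639ms=1/2b
6) 773.196ms=5/2b +77.32ms=1/4b
7) 850.515ms=11/4b +77.32ms=1/4b
8) 927.835ms=3b +309.278ms=1b
9) 1237.113ms=4b +88.365ms=2/7b
10) 1325.479ms=30/7b +88.365ms=2/7b
11) 1413.844ms=32/7b +88.365ms=2/7b
12) 1502.209ms=34/7b +88.365ms=2/7b
13) 1590.574ms=36/7b +88.365ms=2/7b
14) 1678.94ms=38/7b +88.365ms=2/7b
15) 1767.305ms=40/7b +44.183ms=1/7b
16) 1811.487ms=41/7b +44.183ms=1/7b
Σ=6b of 6 (194bpm 2/4) — PASS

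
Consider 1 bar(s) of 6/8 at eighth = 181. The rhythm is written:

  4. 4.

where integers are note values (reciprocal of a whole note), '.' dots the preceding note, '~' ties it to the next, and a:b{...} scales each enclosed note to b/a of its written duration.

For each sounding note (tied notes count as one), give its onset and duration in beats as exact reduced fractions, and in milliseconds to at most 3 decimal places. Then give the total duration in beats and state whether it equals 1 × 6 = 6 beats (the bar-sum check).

1) 0.0ms=0b +994.475ms=3b
2) 994.475ms=3b +994.475ms=3b
Σ=6b of 6 (181bpm 6/8) — PASS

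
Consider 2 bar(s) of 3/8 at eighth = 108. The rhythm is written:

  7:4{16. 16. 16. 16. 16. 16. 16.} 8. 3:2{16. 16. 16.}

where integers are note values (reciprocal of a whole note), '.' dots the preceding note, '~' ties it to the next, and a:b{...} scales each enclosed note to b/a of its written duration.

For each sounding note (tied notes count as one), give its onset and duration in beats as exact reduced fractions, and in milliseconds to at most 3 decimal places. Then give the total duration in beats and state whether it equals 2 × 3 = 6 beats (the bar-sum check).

1) 0.0ms=0b +238.095ms=3/7b
2) 238.095ms=3/7b +238.095ms=3/7b
3) 476.19ms=6/7b +238.095ms=3/7b
4) 714.286ms=9/7b +238.095ms=3/7b
5) 952.381ms=12/7b +238.095ms=3/7b
6) 1190.476ms=15/7b +238.095ms=3/7b
7) 1428.571ms=18/7b +238.095ms=3/7b
8) 1666.667ms=3b +833.333ms=3/2b
9) 2500.0ms=9/2b +277.778ms=1/2b
10) 2777.778ms=5b +277.778ms=1/2b
11) 3055.556ms=11/2b +277.778ms=1/2b
Σ=6b of 6 (108bpm 3/8) — PASS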